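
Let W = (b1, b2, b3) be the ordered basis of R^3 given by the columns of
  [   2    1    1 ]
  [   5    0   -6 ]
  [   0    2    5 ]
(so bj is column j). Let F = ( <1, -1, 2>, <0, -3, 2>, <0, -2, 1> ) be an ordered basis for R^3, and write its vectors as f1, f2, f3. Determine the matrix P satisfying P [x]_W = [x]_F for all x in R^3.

Column j of P is [bj]_F, since P maps W-coordinates to F-coordinates.
Expressing b1 in F: b1 = 2f1 - f2 - 2f3, so column 1 of P is <2, -1, -2>.
Doing the same for each bj gives P = [[2, 1, 1], [-1, 1, 1], [-2, -2, 1]].

[[2, 1, 1], [-1, 1, 1], [-2, -2, 1]]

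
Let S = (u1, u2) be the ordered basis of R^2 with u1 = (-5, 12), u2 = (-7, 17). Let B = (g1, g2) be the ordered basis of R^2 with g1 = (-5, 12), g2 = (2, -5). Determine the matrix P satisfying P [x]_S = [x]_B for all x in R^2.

[[1, 1], [0, -1]]

Column j of P is [uj]_B, since P maps S-coordinates to B-coordinates.
Expressing u1 in B: u1 = g1 + 0·g2, so column 1 of P is (1, 0).
Doing the same for each uj gives P = [[1, 1], [0, -1]].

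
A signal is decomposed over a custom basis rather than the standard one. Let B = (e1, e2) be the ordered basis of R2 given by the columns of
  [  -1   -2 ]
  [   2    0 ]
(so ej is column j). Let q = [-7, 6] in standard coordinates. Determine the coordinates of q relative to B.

Write q = c_1 e1 + c_2 e2 and solve for the c_i.
System: -c_1 - 2c_2 = -7, 2c_1 + 0c_2 = 6; solving gives c_1 = 3, c_2 = 2.
Check: 3e1 + 2e2 = [-7, 6].

[3, 2]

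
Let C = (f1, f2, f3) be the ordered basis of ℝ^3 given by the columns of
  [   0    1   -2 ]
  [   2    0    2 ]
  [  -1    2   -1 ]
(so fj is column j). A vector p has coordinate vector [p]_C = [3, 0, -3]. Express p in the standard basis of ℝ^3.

[6, 0, 0]

The coordinates say p = 3f1 + 0·f2 - 3f3; adding the scaled basis vectors gives [6, 0, 0].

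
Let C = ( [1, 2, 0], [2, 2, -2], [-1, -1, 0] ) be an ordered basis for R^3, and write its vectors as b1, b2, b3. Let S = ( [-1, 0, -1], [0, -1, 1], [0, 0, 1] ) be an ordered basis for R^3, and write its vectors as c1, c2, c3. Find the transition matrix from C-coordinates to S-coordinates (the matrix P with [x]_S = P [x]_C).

Column j of P is [bj]_S, since P maps C-coordinates to S-coordinates.
Expressing b1 in S: b1 = -c1 - 2c2 + c3, so column 1 of P is [-1, -2, 1].
Doing the same for each bj gives P = [[-1, -2, 1], [-2, -2, 1], [1, -2, 0]].

[[-1, -2, 1], [-2, -2, 1], [1, -2, 0]]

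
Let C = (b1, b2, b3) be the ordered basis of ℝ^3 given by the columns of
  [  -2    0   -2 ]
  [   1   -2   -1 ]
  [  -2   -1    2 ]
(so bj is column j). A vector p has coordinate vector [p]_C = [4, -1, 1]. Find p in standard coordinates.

[-10, 5, -5]

p = M [p]_C, where M has columns b1, ..., b3.
Carrying out the matrix-vector product, p = [-10, 5, -5].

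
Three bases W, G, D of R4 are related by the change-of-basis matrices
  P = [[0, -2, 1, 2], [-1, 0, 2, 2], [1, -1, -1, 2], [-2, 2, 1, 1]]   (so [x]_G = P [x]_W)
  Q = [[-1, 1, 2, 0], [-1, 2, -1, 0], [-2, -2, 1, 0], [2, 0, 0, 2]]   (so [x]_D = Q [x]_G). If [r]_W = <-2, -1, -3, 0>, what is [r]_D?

<1, -9, 12, -4>

First [r]_G = P [r]_W = <-1, -4, 2, -1>.
Then [r]_D = Q [r]_G = <1, -9, 12, -4>.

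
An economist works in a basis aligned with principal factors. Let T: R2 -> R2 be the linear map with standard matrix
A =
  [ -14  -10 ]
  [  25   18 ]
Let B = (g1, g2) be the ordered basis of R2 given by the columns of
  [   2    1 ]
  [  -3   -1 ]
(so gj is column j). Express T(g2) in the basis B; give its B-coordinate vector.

Column 2 of [T]_B is the B-coordinate vector of T(g2).
In standard coordinates T(g2) = A g2 = <-4, 7>.
Converting to B: <-4, 7> = -3g1 + 2g2, so the coordinate vector is <-3, 2>.

<-3, 2>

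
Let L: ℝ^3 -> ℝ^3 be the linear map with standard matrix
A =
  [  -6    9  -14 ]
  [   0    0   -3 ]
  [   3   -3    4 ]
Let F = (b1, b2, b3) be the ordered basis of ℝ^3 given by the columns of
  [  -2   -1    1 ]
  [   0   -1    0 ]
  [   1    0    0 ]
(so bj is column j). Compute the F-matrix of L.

With P the matrix whose columns are b1, ..., b3, [L]_F = P^(-1) A P.
Column by column: L(b1) = A b1 = [-2, -3, -2]; its F-coordinates [-2, 3, -3] give column 1.
Continuing for each basis vector yields [L]_F = [[-2, 0, 3], [3, 0, 0], [-3, -3, 0]].

[[-2, 0, 3], [3, 0, 0], [-3, -3, 0]]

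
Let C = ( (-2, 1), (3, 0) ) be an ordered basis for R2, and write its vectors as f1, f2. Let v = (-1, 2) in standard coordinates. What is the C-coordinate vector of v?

(2, 1)

We seek scalars with c_1 f1 + c_2 f2 = v; equivalently solve M c = v where the columns of M are f1, f2.
System: -2c_1 + 3c_2 = -1, c_1 + 0c_2 = 2; solving gives c_1 = 2, c_2 = 1.
Check: 2f1 + f2 = (-1, 2).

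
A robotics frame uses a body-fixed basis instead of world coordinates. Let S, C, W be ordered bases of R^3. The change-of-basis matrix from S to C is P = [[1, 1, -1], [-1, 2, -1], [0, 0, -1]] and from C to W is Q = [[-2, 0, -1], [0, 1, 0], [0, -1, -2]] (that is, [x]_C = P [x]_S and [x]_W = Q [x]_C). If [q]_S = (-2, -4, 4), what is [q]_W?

First [q]_C = P [q]_S = (-10, -10, -4).
Then [q]_W = Q [q]_C = (24, -10, 18).

(24, -10, 18)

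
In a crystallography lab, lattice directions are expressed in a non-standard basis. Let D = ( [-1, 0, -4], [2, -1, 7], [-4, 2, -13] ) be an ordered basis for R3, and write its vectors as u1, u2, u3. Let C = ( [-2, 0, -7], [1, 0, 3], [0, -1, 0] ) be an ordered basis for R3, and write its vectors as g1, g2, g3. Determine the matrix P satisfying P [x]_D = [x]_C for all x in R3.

[[1, -1, 1], [1, 0, -2], [0, 1, -2]]

Take x = uj: its D-coordinates are the j-th standard unit vector, so P e_j — column j of P — equals [uj]_C.
u1 = g1 + g2 + 0·g3, giving column 1 = [1, 1, 0]; repeating for each j gives P = [[1, -1, 1], [1, 0, -2], [0, 1, -2]].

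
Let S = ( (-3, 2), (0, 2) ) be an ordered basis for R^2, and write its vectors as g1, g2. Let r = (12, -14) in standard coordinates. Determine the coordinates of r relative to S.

(-4, -3)

[r]_S is the unique c with M c = r, where M has columns g1, g2.
System: -3c_1 + 0c_2 = 12, 2c_1 + 2c_2 = -14; solving gives c_1 = -4, c_2 = -3.
Check: -4g1 - 3g2 = (12, -14).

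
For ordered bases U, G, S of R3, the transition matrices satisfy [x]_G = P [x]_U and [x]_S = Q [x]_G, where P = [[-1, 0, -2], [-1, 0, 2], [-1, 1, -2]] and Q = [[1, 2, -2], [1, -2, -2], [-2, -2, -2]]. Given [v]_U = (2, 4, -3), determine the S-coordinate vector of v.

(-28, 4, -8)

Composing the changes, [v]_S = Q P [v]_U.
Q P = [[-1, -2, 6], [3, -2, -2], [6, -2, 4]]; applying this to (2, 4, -3) gives (-28, 4, -8).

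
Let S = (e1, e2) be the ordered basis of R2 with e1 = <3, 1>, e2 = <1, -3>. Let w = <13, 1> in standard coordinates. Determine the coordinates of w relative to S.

<4, 1>

Write w = c_1 e1 + c_2 e2 and solve for the c_i.
System: 3c_1 + c_2 = 13, c_1 - 3c_2 = 1; solving gives c_1 = 4, c_2 = 1.
Check: 4e1 + e2 = <13, 1>.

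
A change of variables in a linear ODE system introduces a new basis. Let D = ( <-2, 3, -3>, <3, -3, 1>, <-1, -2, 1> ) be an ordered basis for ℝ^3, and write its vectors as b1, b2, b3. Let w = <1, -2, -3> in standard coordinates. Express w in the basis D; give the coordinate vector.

[w]_D is the unique c with M c = w, where M has columns b1, ..., b3.
Row-reducing the augmented matrix [M | w] gives c = (2, 2, 1).
Check: 2b1 + 2b2 + b3 = <1, -2, -3>.

<2, 2, 1>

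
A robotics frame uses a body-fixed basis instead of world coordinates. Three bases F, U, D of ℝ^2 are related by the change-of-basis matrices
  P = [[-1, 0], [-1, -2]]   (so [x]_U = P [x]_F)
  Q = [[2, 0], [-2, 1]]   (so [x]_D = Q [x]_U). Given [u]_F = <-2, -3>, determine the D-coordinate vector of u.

Apply P to get U-coordinates <2, 8>, then Q to get D-coordinates.
The result is [u]_D = <4, 4>.

<4, 4>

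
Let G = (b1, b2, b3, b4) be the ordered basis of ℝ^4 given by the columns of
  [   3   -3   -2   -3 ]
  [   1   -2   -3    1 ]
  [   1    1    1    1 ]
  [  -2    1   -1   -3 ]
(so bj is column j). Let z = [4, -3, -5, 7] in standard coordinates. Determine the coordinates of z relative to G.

We seek scalars with c_1 b1 + ... + c_4 b4 = z; equivalently solve M c = z where the columns of M are b1, ..., b4.
Gaussian elimination on [M | z] yields c = (-2, -2, 1, -2).
Check: -2b1 - 2b2 + b3 - 2b4 = [4, -3, -5, 7].

[-2, -2, 1, -2]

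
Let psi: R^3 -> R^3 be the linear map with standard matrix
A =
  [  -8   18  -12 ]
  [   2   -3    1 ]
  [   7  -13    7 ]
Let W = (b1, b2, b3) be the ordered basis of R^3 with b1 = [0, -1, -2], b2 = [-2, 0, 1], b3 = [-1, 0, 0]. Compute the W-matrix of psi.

The j-th column of [psi]_W is [psi(bj)]_W.
psi(b1) = A b1 = [6, 1, -1] = -b1 - 3b2 + 0·b3, so column 1 is [-1, -3, 0].
Repeating for b2, b3 and assembling the columns gives [[-1, 3, 2], [-3, -1, -3], [0, -2, -2]].

[[-1, 3, 2], [-3, -1, -3], [0, -2, -2]]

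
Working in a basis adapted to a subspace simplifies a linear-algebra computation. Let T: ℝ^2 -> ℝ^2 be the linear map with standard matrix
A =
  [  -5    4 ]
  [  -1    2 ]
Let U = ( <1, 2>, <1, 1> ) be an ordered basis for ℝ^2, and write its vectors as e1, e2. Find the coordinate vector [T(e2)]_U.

Column 2 of [T]_U is the U-coordinate vector of T(e2).
In standard coordinates T(e2) = A e2 = <-1, 1>.
Converting to U: <-1, 1> = 2e1 - 3e2, so the coordinate vector is <2, -3>.

<2, -3>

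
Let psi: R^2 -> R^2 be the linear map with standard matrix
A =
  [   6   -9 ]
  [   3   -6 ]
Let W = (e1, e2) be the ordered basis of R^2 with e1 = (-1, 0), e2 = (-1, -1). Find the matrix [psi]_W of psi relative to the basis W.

The j-th column of [psi]_W is [psi(ej)]_W.
psi(e1) = A e1 = (-6, -3) = 3e1 + 3e2, so column 1 is (3, 3).
Repeating for e2 and assembling the columns gives [[3, 0], [3, -3]].

[[3, 0], [3, -3]]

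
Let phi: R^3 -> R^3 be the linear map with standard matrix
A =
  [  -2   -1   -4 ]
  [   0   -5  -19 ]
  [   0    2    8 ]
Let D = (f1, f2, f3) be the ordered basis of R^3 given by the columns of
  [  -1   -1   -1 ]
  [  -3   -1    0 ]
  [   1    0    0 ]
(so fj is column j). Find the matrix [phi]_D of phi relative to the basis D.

With P the matrix whose columns are f1, ..., f3, [phi]_D = P^(-1) A P.
Column by column: phi(f1) = A f1 = <1, -4, 2>; its D-coordinates <2, -2, -1> give column 1.
Continuing for each basis vector yields [phi]_D = [[2, -2, 0], [-2, 1, 0], [-1, -2, -2]].

[[2, -2, 0], [-2, 1, 0], [-1, -2, -2]]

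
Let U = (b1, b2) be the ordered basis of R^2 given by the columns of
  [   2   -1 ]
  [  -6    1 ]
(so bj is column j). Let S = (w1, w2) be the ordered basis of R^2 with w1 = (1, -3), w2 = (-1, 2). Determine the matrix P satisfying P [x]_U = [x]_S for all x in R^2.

[[2, 1], [0, 2]]

Let M have columns bj and N have columns wj. Then for every x, N [x]_S = x = M [x]_U, so P = N^(-1) M.
Since det N = -1, N^(-1) has integer entries; multiplying gives P = [[2, 1], [0, 2]].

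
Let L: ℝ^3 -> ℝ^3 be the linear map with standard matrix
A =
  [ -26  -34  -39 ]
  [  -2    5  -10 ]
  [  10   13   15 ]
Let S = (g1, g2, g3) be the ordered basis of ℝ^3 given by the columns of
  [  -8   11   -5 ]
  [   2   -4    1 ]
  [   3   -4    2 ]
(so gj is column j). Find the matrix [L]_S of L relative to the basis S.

The j-th column of [L]_S is [L(gj)]_S.
L(g1) = A g1 = [23, -4, -9] = -3g1 - g2 - 2g3, so column 1 is [-3, -1, -2].
Repeating for g2, g3 and assembling the columns gives [[-3, -2, 1], [-1, 0, 1], [-2, 2, -3]].

[[-3, -2, 1], [-1, 0, 1], [-2, 2, -3]]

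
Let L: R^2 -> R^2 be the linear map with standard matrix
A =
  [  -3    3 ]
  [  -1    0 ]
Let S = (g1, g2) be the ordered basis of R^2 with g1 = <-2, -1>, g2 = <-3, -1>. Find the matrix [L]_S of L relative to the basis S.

[[-3, -3], [1, 0]]

With P the matrix whose columns are g1, g2, [L]_S = P^(-1) A P.
Column by column: L(g1) = A g1 = <3, 2>; its S-coordinates <-3, 1> give column 1.
Continuing for each basis vector yields [L]_S = [[-3, -3], [1, 0]].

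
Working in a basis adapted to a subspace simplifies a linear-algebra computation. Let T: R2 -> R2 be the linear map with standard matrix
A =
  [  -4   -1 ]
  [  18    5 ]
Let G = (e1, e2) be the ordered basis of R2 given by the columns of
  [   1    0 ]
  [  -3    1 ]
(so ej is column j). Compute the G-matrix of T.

[[-1, -1], [0, 2]]

The j-th column of [T]_G is [T(ej)]_G.
T(e1) = A e1 = <-1, 3> = -e1 + 0·e2, so column 1 is <-1, 0>.
Repeating for e2 and assembling the columns gives [[-1, -1], [0, 2]].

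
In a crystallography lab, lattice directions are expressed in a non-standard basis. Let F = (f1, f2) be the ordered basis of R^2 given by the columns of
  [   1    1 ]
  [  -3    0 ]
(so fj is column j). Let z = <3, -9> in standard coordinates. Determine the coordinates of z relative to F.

Write z = c_1 f1 + c_2 f2 and solve for the c_i.
System: c_1 + c_2 = 3, -3c_1 + 0c_2 = -9; solving gives c_1 = 3, c_2 = 0.
Check: 3f1 + 0·f2 = <3, -9>.

<3, 0>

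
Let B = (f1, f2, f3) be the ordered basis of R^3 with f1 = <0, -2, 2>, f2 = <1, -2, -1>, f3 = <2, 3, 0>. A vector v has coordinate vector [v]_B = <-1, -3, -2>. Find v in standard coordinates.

The coordinates say v = -f1 - 3f2 - 2f3; adding the scaled basis vectors gives <-7, 2, 1>.

<-7, 2, 1>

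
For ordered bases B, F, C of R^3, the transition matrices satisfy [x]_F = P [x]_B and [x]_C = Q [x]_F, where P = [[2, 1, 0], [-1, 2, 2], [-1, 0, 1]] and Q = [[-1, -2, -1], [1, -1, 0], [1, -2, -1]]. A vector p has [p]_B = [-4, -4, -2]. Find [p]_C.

First [p]_F = P [p]_B = [-12, -8, 2].
Then [p]_C = Q [p]_F = [26, -4, 2].

[26, -4, 2]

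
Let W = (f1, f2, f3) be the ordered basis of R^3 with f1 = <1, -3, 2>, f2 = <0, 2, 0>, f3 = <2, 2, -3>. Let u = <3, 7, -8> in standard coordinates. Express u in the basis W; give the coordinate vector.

[u]_W is the unique c with M c = u, where M has columns f1, ..., f3.
Row-reducing the augmented matrix [M | u] gives c = (-1, 0, 2).
Check: -f1 + 0·f2 + 2f3 = <3, 7, -8>.

<-1, 0, 2>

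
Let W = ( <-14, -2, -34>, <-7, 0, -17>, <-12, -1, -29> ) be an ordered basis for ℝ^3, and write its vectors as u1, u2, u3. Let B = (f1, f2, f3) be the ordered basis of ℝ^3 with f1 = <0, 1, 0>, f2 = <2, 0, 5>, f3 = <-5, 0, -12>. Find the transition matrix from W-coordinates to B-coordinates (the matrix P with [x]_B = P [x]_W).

[[-2, 0, -1], [-2, -1, -1], [2, 1, 2]]

Column j of P is [uj]_B, since P maps W-coordinates to B-coordinates.
Expressing u1 in B: u1 = -2f1 - 2f2 + 2f3, so column 1 of P is <-2, -2, 2>.
Doing the same for each uj gives P = [[-2, 0, -1], [-2, -1, -1], [2, 1, 2]].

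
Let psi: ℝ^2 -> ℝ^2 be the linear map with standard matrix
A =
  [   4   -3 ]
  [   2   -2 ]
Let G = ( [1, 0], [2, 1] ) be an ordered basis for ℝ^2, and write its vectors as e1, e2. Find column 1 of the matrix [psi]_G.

[0, 2]

Compute psi(e1) = A e1 = [4, 2] in standard coordinates.
Then write this in G-coordinates: solve for y in y_1 e1 + y_2 e2 = [4, 2].
This gives y = [0, 2], which is column 1 of [psi]_G.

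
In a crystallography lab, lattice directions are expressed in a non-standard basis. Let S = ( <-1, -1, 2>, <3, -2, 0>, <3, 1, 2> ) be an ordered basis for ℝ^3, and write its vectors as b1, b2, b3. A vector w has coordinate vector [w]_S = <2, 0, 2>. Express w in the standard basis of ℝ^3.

w = M [w]_S, where M has columns b1, ..., b3.
Carrying out the matrix-vector product, w = <4, 0, 8>.

<4, 0, 8>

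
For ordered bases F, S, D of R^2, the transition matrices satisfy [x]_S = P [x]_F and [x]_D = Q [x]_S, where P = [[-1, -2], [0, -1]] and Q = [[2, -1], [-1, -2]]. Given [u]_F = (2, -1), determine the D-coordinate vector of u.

Composing the changes, [u]_D = Q P [u]_F.
Q P = [[-2, -3], [1, 4]]; applying this to (2, -1) gives (-1, -2).

(-1, -2)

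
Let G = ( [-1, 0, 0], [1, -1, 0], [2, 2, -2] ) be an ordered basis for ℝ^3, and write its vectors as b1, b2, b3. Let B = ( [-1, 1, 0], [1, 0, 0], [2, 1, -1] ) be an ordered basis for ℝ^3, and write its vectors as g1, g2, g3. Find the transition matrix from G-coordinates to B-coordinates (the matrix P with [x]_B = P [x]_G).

Column j of P is [bj]_B, since P maps G-coordinates to B-coordinates.
Expressing b1 in B: b1 = 0·g1 - g2 + 0·g3, so column 1 of P is [0, -1, 0].
Doing the same for each bj gives P = [[0, -1, 0], [-1, 0, -2], [0, 0, 2]].

[[0, -1, 0], [-1, 0, -2], [0, 0, 2]]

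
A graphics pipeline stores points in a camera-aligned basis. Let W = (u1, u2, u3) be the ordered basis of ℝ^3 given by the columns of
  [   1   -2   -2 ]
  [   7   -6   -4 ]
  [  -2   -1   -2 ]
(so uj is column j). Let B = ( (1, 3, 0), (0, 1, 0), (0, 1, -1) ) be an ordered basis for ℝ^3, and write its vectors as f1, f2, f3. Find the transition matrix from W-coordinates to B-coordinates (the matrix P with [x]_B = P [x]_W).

[[1, -2, -2], [2, -1, 0], [2, 1, 2]]

Let M have columns uj and N have columns fj. Then for every x, N [x]_B = x = M [x]_W, so P = N^(-1) M.
Since det N = -1, N^(-1) has integer entries; multiplying gives P = [[1, -2, -2], [2, -1, 0], [2, 1, 2]].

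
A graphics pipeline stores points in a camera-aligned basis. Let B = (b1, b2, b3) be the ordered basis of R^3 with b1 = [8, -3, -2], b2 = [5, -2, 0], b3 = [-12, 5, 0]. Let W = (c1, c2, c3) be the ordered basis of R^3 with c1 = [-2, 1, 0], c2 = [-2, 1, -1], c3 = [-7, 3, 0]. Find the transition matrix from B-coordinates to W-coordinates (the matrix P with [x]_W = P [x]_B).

[[1, 1, -1], [2, 0, 0], [-2, -1, 2]]

Take x = bj: its B-coordinates are the j-th standard unit vector, so P e_j — column j of P — equals [bj]_W.
b1 = c1 + 2c2 - 2c3, giving column 1 = [1, 2, -2]; repeating for each j gives P = [[1, 1, -1], [2, 0, 0], [-2, -1, 2]].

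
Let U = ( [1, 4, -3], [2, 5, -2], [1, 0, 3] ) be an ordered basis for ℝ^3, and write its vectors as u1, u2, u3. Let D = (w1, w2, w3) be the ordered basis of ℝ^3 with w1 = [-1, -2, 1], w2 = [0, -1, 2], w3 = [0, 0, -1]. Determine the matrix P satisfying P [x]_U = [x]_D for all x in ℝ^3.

[[-1, -2, -1], [-2, -1, 2], [-2, -2, 0]]

Let M have columns uj and N have columns wj. Then for every x, N [x]_D = x = M [x]_U, so P = N^(-1) M.
Since det N = -1, N^(-1) has integer entries; multiplying gives P = [[-1, -2, -1], [-2, -1, 2], [-2, -2, 0]].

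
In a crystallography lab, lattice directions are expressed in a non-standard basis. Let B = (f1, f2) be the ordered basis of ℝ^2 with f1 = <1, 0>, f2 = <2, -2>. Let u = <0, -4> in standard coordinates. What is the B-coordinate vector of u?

<-4, 2>

[u]_B is the unique c with M c = u, where M has columns f1, f2.
System: c_1 + 2c_2 = 0, 0c_1 - 2c_2 = -4; solving gives c_1 = -4, c_2 = 2.
Check: -4f1 + 2f2 = <0, -4>.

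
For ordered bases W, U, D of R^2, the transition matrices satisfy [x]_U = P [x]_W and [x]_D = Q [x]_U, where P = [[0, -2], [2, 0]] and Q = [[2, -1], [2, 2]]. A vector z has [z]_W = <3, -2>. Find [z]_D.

<2, 20>

Composing the changes, [z]_D = Q P [z]_W.
Q P = [[-2, -4], [4, -4]]; applying this to <3, -2> gives <2, 20>.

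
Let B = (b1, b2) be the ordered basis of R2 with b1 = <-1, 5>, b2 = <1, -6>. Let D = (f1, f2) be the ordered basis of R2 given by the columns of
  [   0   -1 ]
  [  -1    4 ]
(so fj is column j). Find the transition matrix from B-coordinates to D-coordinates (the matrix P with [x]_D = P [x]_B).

[[-1, 2], [1, -1]]

Let M have columns bj and N have columns fj. Then for every x, N [x]_D = x = M [x]_B, so P = N^(-1) M.
Since det N = -1, N^(-1) has integer entries; multiplying gives P = [[-1, 2], [1, -1]].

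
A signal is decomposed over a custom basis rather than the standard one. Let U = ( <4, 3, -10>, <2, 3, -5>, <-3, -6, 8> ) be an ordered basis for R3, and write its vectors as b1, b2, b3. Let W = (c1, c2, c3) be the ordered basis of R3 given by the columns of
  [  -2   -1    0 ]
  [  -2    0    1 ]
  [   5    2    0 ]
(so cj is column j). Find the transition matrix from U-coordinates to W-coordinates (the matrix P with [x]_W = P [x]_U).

[[-2, -1, 2], [0, 0, -1], [-1, 1, -2]]

Take x = bj: its U-coordinates are the j-th standard unit vector, so P e_j — column j of P — equals [bj]_W.
b1 = -2c1 + 0·c2 - c3, giving column 1 = <-2, 0, -1>; repeating for each j gives P = [[-2, -1, 2], [0, 0, -1], [-1, 1, -2]].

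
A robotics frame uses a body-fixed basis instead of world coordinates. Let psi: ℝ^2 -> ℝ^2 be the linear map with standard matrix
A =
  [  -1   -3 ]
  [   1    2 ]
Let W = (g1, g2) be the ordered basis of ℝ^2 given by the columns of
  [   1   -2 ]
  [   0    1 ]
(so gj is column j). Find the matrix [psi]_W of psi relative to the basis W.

[[1, -1], [1, 0]]

The j-th column of [psi]_W is [psi(gj)]_W.
psi(g1) = A g1 = <-1, 1> = g1 + g2, so column 1 is <1, 1>.
Repeating for g2 and assembling the columns gives [[1, -1], [1, 0]].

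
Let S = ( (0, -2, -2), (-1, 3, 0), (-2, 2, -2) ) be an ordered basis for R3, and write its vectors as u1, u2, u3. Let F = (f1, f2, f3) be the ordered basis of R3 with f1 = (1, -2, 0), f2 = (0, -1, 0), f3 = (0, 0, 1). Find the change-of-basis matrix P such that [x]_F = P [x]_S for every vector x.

[[0, -1, -2], [2, -1, 2], [-2, 0, -2]]

Column j of P is [uj]_F, since P maps S-coordinates to F-coordinates.
Expressing u1 in F: u1 = 0·f1 + 2f2 - 2f3, so column 1 of P is (0, 2, -2).
Doing the same for each uj gives P = [[0, -1, -2], [2, -1, 2], [-2, 0, -2]].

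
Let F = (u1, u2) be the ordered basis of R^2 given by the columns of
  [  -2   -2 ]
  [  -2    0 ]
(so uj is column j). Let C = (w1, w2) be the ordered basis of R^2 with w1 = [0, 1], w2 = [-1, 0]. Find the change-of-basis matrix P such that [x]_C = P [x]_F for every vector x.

Let M have columns uj and N have columns wj. Then for every x, N [x]_C = x = M [x]_F, so P = N^(-1) M.
Since det N = 1, N^(-1) has integer entries; multiplying gives P = [[-2, 0], [2, 2]].

[[-2, 0], [2, 2]]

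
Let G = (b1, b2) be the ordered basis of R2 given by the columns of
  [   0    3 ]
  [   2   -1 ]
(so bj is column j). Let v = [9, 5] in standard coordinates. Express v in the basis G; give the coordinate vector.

[4, 3]

We seek scalars with c_1 b1 + c_2 b2 = v; equivalently solve M c = v where the columns of M are b1, b2.
System: 0c_1 + 3c_2 = 9, 2c_1 - c_2 = 5; solving gives c_1 = 4, c_2 = 3.
Check: 4b1 + 3b2 = [9, 5].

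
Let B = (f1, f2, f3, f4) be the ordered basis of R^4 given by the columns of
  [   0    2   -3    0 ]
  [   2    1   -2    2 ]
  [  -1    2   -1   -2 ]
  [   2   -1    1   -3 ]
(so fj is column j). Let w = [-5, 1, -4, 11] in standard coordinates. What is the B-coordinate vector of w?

[3, -1, 1, -1]

We seek scalars with c_1 f1 + ... + c_4 f4 = w; equivalently solve M c = w where the columns of M are f1, ..., f4.
Row-reducing the augmented matrix [M | w] gives c = (3, -1, 1, -1).
Check: 3f1 - f2 + f3 - f4 = [-5, 1, -4, 11].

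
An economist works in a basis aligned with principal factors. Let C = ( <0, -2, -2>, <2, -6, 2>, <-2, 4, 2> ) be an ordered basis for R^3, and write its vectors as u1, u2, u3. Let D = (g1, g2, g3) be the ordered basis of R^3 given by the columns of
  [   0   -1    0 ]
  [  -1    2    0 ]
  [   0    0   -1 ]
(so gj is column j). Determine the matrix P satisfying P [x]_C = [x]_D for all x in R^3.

[[2, 2, 0], [0, -2, 2], [2, -2, -2]]

Let M have columns uj and N have columns gj. Then for every x, N [x]_D = x = M [x]_C, so P = N^(-1) M.
Since det N = 1, N^(-1) has integer entries; multiplying gives P = [[2, 2, 0], [0, -2, 2], [2, -2, -2]].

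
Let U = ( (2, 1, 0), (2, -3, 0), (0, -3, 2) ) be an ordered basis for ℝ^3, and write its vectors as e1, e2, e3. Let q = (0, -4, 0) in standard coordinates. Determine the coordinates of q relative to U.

(-1, 1, 0)

[q]_U is the unique c with M c = q, where M has columns e1, ..., e3.
Solving this 3x3 system gives c = (-1, 1, 0).
Check: -e1 + e2 + 0·e3 = (0, -4, 0).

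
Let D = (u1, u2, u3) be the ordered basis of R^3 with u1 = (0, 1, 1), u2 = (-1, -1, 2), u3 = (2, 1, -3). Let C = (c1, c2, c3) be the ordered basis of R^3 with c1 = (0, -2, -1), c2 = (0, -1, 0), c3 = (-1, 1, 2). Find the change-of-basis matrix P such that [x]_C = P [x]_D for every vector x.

[[-1, 0, -1], [1, 2, -1], [0, 1, -2]]

Column j of P is [uj]_C, since P maps D-coordinates to C-coordinates.
Expressing u1 in C: u1 = -c1 + c2 + 0·c3, so column 1 of P is (-1, 1, 0).
Doing the same for each uj gives P = [[-1, 0, -1], [1, 2, -1], [0, 1, -2]].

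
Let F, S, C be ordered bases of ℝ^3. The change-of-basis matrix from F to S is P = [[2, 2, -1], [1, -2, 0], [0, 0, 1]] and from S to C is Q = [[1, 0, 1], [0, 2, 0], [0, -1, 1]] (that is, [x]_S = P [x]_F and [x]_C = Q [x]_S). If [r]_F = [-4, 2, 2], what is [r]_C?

Composing the changes, [r]_C = Q P [r]_F.
Q P = [[2, 2, 0], [2, -4, 0], [-1, 2, 1]]; applying this to [-4, 2, 2] gives [-4, -16, 10].

[-4, -16, 10]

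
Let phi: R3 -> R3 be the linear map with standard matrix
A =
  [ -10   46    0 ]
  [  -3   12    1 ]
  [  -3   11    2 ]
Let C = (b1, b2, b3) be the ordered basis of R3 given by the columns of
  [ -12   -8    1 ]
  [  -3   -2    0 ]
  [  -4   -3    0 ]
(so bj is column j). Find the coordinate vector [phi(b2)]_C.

Column 2 of [phi]_C is the C-coordinate vector of phi(b2).
In standard coordinates phi(b2) = A b2 = <-12, -3, -4>.
Converting to C: <-12, -3, -4> = b1 + 0·b2 + 0·b3, so the coordinate vector is <1, 0, 0>.

<1, 0, 0>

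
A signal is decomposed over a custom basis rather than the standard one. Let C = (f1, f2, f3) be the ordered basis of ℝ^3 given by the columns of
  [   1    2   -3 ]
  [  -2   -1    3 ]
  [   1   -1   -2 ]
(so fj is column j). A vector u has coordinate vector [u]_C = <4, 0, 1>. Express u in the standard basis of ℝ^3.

<1, -5, 2>

The coordinates say u = 4f1 + 0·f2 + f3; adding the scaled basis vectors gives <1, -5, 2>.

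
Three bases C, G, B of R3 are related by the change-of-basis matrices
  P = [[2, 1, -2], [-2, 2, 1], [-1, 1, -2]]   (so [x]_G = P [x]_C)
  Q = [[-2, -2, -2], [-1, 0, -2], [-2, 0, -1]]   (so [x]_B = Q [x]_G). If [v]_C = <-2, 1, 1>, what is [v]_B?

First [v]_G = P [v]_C = <-5, 7, 1>.
Then [v]_B = Q [v]_G = <-6, 3, 9>.

<-6, 3, 9>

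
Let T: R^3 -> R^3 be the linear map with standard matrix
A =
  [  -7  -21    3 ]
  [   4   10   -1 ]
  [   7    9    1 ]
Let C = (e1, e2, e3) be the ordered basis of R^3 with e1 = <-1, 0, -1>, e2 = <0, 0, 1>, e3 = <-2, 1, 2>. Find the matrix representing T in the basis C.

With P the matrix whose columns are e1, ..., e3, [T]_C = P^(-1) A P.
Column by column: T(e1) = A e1 = <4, -3, -8>; its C-coordinates <2, 0, -3> give column 1.
Continuing for each basis vector yields [T]_C = [[2, -1, 1], [0, 2, -2], [-3, -1, 0]].

[[2, -1, 1], [0, 2, -2], [-3, -1, 0]]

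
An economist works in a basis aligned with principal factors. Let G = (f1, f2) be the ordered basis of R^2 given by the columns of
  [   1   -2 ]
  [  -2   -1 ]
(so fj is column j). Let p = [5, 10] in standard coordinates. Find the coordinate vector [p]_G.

[-3, -4]

We seek scalars with c_1 f1 + c_2 f2 = p; equivalently solve M c = p where the columns of M are f1, f2.
System: c_1 - 2c_2 = 5, -2c_1 - c_2 = 10; solving gives c_1 = -3, c_2 = -4.
Check: -3f1 - 4f2 = [5, 10].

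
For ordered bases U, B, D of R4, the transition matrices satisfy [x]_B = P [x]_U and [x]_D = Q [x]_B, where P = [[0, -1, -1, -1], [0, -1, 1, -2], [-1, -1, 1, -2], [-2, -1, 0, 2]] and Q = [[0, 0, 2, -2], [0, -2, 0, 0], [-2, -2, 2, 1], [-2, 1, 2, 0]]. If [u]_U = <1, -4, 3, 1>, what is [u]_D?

<0, -10, 2, 13>

Composing the changes, [u]_D = Q P [u]_U.
Q P = [[2, 0, 2, -8], [0, 2, -2, 4], [-4, 1, 2, 4], [-2, -1, 5, -4]]; applying this to <1, -4, 3, 1> gives <0, -10, 2, 13>.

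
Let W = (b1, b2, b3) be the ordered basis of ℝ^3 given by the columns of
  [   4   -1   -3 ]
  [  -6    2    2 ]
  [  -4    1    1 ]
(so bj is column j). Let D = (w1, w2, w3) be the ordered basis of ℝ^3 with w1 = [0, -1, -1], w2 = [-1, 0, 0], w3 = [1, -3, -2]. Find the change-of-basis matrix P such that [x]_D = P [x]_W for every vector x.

[[0, 1, 1], [-2, 0, 2], [2, -1, -1]]

Let M have columns bj and N have columns wj. Then for every x, N [x]_D = x = M [x]_W, so P = N^(-1) M.
Since det N = -1, N^(-1) has integer entries; multiplying gives P = [[0, 1, 1], [-2, 0, 2], [2, -1, -1]].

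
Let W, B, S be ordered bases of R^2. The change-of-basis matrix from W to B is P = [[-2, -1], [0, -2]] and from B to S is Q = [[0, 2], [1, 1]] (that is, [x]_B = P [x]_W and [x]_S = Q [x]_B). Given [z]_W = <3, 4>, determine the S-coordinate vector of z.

Apply P to get B-coordinates <-10, -8>, then Q to get S-coordinates.
The result is [z]_S = <-16, -18>.

<-16, -18>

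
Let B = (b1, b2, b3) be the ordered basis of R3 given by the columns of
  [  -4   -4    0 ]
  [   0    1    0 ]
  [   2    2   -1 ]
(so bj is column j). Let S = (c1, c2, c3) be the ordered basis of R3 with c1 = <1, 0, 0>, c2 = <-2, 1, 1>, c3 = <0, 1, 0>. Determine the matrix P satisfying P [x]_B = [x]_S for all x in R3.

[[0, 0, -2], [2, 2, -1], [-2, -1, 1]]

Let M have columns bj and N have columns cj. Then for every x, N [x]_S = x = M [x]_B, so P = N^(-1) M.
Since det N = -1, N^(-1) has integer entries; multiplying gives P = [[0, 0, -2], [2, 2, -1], [-2, -1, 1]].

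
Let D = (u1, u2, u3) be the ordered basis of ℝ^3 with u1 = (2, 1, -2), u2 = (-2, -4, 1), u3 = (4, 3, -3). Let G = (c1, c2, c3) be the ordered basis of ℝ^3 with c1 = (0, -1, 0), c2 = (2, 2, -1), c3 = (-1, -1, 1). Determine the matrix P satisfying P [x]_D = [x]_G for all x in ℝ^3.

[[1, 2, 1], [0, -1, 1], [-2, 0, -2]]

Take x = uj: its D-coordinates are the j-th standard unit vector, so P e_j — column j of P — equals [uj]_G.
u1 = c1 + 0·c2 - 2c3, giving column 1 = (1, 0, -2); repeating for each j gives P = [[1, 2, 1], [0, -1, 1], [-2, 0, -2]].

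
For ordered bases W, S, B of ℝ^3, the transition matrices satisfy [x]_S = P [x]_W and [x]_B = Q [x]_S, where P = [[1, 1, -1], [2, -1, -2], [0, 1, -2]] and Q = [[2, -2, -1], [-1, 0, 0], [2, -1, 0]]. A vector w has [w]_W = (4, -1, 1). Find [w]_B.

Composing the changes, [w]_B = Q P [w]_W.
Q P = [[-2, 3, 4], [-1, -1, 1], [0, 3, 0]]; applying this to (4, -1, 1) gives (-7, -2, -3).

(-7, -2, -3)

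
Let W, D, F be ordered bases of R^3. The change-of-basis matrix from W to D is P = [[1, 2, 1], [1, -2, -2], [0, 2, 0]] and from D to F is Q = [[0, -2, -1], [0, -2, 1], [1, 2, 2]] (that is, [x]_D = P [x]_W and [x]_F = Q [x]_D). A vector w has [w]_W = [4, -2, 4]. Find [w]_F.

[4, -4, -4]

First [w]_D = P [w]_W = [4, 0, -4].
Then [w]_F = Q [w]_D = [4, -4, -4].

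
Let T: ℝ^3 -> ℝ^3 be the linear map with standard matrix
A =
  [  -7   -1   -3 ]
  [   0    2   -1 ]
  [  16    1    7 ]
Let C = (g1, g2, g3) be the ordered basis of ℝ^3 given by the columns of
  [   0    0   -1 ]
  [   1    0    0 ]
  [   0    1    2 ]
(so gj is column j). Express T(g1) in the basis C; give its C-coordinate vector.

[2, -1, 1]

Column 1 of [T]_C is the C-coordinate vector of T(g1).
In standard coordinates T(g1) = A g1 = [-1, 2, 1].
Converting to C: [-1, 2, 1] = 2g1 - g2 + g3, so the coordinate vector is [2, -1, 1].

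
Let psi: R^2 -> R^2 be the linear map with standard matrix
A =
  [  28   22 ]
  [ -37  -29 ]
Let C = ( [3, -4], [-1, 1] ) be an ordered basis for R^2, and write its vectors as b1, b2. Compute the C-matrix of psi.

With P the matrix whose columns are b1, b2, [psi]_C = P^(-1) A P.
Column by column: psi(b1) = A b1 = [-4, 5]; its C-coordinates [-1, 1] give column 1.
Continuing for each basis vector yields [psi]_C = [[-1, -2], [1, 0]].

[[-1, -2], [1, 0]]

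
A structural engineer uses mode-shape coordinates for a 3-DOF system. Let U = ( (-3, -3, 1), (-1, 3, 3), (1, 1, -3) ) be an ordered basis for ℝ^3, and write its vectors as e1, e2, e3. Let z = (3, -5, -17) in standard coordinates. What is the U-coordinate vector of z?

(1, -2, 4)

[z]_U is the unique c with M c = z, where M has columns e1, ..., e3.
Solving this 3x3 system gives c = (1, -2, 4).
Check: e1 - 2e2 + 4e3 = (3, -5, -17).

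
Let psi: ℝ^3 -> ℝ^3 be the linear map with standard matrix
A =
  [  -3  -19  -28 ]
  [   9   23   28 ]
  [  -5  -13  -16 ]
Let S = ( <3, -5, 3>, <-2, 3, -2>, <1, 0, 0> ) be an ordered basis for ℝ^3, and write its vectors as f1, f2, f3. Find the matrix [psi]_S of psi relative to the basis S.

[[2, 1, -3], [2, 0, -2], [0, 2, 2]]

Let P have columns f1, ..., f3. Then [psi]_S = P^(-1) A P.
Here det P = 1, so P^(-1) is integer; computing A P first and then P^(-1)(A P) gives [[2, 1, -3], [2, 0, -2], [0, 2, 2]].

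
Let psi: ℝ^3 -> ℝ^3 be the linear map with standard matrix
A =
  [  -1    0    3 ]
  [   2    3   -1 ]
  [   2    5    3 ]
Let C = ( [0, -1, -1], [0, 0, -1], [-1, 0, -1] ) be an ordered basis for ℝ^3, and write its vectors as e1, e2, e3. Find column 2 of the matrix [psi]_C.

Column 2 of [psi]_C is the C-coordinate vector of psi(e2).
In standard coordinates psi(e2) = A e2 = [-3, 1, -3].
Converting to C: [-3, 1, -3] = -e1 + e2 + 3e3, so the coordinate vector is [-1, 1, 3].

[-1, 1, 3]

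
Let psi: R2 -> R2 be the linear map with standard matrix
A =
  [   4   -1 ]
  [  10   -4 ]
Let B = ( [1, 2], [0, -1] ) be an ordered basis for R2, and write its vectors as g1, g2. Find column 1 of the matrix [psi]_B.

[2, 2]

Compute psi(g1) = A g1 = [2, 2] in standard coordinates.
Then write this in B-coordinates: solve for y in y_1 g1 + y_2 g2 = [2, 2].
This gives y = [2, 2], which is column 1 of [psi]_B.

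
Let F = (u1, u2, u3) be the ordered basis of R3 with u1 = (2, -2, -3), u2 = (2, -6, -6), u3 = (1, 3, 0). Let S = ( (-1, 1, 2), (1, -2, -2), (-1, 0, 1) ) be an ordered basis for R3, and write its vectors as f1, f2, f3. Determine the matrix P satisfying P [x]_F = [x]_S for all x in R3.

Take x = uj: its F-coordinates are the j-th standard unit vector, so P e_j — column j of P — equals [uj]_S.
u1 = 0·f1 + f2 - f3, giving column 1 = (0, 1, -1); repeating for each j gives P = [[0, -2, -1], [1, 2, -2], [-1, 2, -2]].

[[0, -2, -1], [1, 2, -2], [-1, 2, -2]]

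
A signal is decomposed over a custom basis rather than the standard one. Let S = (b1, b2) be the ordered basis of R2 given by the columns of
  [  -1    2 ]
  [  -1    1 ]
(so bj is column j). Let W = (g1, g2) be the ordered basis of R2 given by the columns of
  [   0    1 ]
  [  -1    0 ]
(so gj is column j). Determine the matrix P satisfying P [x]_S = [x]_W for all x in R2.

[[1, -1], [-1, 2]]

Column j of P is [bj]_W, since P maps S-coordinates to W-coordinates.
Expressing b1 in W: b1 = g1 - g2, so column 1 of P is (1, -1).
Doing the same for each bj gives P = [[1, -1], [-1, 2]].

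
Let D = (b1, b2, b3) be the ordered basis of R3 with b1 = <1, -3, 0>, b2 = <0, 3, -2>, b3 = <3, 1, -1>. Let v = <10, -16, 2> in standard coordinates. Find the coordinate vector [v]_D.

<4, -2, 2>

[v]_D is the unique c with M c = v, where M has columns b1, ..., b3.
Row-reducing the augmented matrix [M | v] gives c = (4, -2, 2).
Check: 4b1 - 2b2 + 2b3 = <10, -16, 2>.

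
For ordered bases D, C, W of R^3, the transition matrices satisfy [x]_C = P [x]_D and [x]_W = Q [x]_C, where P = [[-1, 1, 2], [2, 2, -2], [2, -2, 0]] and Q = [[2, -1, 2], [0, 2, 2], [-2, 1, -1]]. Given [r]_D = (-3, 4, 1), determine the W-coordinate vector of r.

(-10, -28, -4)

First [r]_C = P [r]_D = (9, 0, -14).
Then [r]_W = Q [r]_C = (-10, -28, -4).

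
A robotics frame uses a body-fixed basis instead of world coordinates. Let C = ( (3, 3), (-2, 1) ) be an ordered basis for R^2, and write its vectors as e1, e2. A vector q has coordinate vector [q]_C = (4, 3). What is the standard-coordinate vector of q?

(6, 15)

The coordinates say q = 4e1 + 3e2; adding the scaled basis vectors gives (6, 15).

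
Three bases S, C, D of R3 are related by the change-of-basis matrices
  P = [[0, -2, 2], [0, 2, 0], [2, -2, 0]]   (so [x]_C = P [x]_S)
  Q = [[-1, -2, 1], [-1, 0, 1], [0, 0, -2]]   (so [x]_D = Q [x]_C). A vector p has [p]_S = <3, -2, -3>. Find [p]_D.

<20, 12, -20>

Composing the changes, [p]_D = Q P [p]_S.
Q P = [[2, -4, -2], [2, 0, -2], [-4, 4, 0]]; applying this to <3, -2, -3> gives <20, 12, -20>.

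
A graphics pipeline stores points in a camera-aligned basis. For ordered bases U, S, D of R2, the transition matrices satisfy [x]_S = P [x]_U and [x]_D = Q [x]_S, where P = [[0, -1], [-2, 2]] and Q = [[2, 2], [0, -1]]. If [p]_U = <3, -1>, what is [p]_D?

First [p]_S = P [p]_U = <1, -8>.
Then [p]_D = Q [p]_S = <-14, 8>.

<-14, 8>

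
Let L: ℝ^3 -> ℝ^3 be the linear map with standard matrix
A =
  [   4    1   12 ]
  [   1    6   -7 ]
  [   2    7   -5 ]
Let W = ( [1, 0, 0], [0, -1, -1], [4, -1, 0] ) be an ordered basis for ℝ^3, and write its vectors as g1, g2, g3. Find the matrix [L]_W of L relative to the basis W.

The j-th column of [L]_W is [L(gj)]_W.
L(g1) = A g1 = [4, 1, 2] = 0·g1 - 2g2 + g3, so column 1 is [0, -2, 1].
Repeating for g2, g3 and assembling the columns gives [[0, -1, 3], [-2, 2, -1], [1, -3, 3]].

[[0, -1, 3], [-2, 2, -1], [1, -3, 3]]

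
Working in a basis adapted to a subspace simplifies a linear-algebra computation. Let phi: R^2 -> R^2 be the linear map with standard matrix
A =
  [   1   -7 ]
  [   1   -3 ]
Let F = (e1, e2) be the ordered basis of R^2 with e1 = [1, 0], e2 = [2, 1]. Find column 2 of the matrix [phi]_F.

Column 2 of [phi]_F is the F-coordinate vector of phi(e2).
In standard coordinates phi(e2) = A e2 = [-5, -1].
Converting to F: [-5, -1] = -3e1 - e2, so the coordinate vector is [-3, -1].

[-3, -1]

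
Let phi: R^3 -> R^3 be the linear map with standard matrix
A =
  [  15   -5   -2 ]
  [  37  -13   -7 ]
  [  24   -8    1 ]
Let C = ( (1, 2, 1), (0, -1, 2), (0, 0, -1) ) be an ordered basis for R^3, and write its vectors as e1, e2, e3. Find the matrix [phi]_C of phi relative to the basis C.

The j-th column of [phi]_C is [phi(ej)]_C.
phi(e1) = A e1 = (3, 4, 9) = 3e1 + 2e2 - 2e3, so column 1 is (3, 2, -2).
Repeating for e2, e3 and assembling the columns gives [[3, 1, 2], [2, 3, -3], [-2, -3, -3]].

[[3, 1, 2], [2, 3, -3], [-2, -3, -3]]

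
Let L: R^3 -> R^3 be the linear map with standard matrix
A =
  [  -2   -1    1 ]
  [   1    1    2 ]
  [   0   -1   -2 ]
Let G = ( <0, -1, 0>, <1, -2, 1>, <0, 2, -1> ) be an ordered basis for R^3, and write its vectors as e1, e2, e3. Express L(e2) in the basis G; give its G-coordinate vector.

Compute L(e2) = A e2 = <1, 1, 0> in standard coordinates.
Then write this in G-coordinates: solve for y in y_1 e1 + ... + y_3 e3 = <1, 1, 0>.
This gives y = <-1, 1, 1>, which is column 2 of [L]_G.

<-1, 1, 1>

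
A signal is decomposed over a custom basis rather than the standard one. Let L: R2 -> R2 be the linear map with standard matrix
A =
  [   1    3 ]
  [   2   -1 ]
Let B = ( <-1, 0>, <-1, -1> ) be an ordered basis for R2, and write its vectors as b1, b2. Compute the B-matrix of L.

[[-1, 3], [2, 1]]

The j-th column of [L]_B is [L(bj)]_B.
L(b1) = A b1 = <-1, -2> = -b1 + 2b2, so column 1 is <-1, 2>.
Repeating for b2 and assembling the columns gives [[-1, 3], [2, 1]].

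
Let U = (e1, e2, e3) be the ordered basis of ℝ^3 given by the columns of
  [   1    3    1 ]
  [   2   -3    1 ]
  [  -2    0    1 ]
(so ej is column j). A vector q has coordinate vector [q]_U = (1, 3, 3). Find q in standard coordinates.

(13, -4, 1)

By definition q = e1 + 3e2 + 3e3.
Summing componentwise gives (13, -4, 1).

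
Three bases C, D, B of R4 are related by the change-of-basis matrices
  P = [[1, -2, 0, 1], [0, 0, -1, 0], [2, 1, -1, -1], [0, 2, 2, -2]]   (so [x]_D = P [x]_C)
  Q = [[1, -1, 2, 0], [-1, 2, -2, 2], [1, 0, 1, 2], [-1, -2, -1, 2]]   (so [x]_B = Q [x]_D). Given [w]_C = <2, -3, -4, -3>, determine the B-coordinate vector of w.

Apply P to get D-coordinates <5, 4, 8, -8>, then Q to get B-coordinates.
The result is [w]_B = <17, -29, -3, -37>.

<17, -29, -3, -37>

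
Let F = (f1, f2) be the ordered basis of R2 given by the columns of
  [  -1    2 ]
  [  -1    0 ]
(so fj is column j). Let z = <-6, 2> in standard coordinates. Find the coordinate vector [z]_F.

<-2, -4>

[z]_F is the unique c with M c = z, where M has columns f1, f2.
System: -c_1 + 2c_2 = -6, -c_1 + 0c_2 = 2; solving gives c_1 = -2, c_2 = -4.
Check: -2f1 - 4f2 = <-6, 2>.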